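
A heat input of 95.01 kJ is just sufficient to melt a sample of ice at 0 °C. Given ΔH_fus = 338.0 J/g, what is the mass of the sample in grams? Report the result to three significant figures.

m = 281 g

m = q / ΔH_fus = 95010 J / 338.0 J/g = 281 g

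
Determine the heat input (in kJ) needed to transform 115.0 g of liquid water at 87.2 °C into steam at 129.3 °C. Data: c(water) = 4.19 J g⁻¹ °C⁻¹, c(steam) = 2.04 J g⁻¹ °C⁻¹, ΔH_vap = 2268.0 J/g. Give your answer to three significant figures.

q1 (heat water 87.2→100.0 °C): 115.0 × 4.19 × 12.8 = 6168 J
q2 (vaporize at 100 °C): 115.0 × 2268.0 = 260820 J
q3 (heat steam 100.0→129.3 °C): 115.0 × 2.04 × 29.3 = 6874 J
Total: 6168 + 260820 + 6874 = 273862 J = 274 kJ

q = 274 kJ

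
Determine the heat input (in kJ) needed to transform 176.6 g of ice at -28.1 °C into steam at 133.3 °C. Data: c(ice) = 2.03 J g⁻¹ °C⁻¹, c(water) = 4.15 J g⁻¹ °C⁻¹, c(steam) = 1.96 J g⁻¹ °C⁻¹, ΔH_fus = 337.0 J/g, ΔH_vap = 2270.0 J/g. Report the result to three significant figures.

q1 (heat ice -28.1→0.0 °C): 176.6 × 2.03 × 28.1 = 10074 J
q2 (melt at 0 °C): 176.6 × 337.0 = 59514 J
q3 (heat water 0.0→100.0 °C): 176.6 × 4.15 × 100.0 = 73289 J
q4 (vaporize at 100 °C): 176.6 × 2270.0 = 400882 J
q5 (heat steam 100.0→133.3 °C): 176.6 × 1.96 × 33.3 = 11526 J
Total: 10074 + 59514 + 73289 + 400882 + 11526 = 555285 J = 555 kJ

q = 555 kJ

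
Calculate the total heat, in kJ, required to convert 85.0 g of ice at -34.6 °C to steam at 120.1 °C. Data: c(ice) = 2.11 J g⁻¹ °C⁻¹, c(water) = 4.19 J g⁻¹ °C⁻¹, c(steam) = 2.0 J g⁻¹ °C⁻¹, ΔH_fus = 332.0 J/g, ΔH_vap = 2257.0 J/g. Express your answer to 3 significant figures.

q1 (heat ice -34.6→0.0 °C): 85.0 × 2.11 × 34.6 = 6206 J
q2 (melt at 0 °C): 85.0 × 332.0 = 28220 J
q3 (heat water 0.0→100.0 °C): 85.0 × 4.19 × 100.0 = 35615 J
q4 (vaporize at 100 °C): 85.0 × 2257.0 = 191845 J
q5 (heat steam 100.0→120.1 °C): 85.0 × 2.0 × 20.1 = 3417 J
Total: 6206 + 28220 + 35615 + 191845 + 3417 = 265303 J = 265 kJ

q = 265 kJ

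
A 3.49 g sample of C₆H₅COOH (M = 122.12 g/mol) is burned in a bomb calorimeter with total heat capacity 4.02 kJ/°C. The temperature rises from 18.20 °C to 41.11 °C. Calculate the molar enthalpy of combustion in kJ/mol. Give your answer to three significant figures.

ΔH = -3220 kJ/mol

ΔT = 41.11 − 18.20 = 22.91 °C
q_cal = C_cal × ΔT = 4.02 × 22.91 = 92.0982 kJ
n = 3.49 / 122.12 = 0.02858 mol
q_rxn = −q_cal = -92.0982 kJ
ΔH = -92.0982 / 0.02858 = -3222 kJ/mol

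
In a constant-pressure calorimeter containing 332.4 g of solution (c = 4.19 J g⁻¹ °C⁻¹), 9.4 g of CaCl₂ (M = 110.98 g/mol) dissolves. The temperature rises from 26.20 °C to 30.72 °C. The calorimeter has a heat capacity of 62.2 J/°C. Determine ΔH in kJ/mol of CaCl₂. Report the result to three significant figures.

|ΔT| = |30.72 − 26.20| = 4.52 °C
|q_surr| = (332.4 × 4.19 + 62.2) × 4.52 = 1454.956 × 4.52 = 6576 J
n(CaCl₂) = 9.4 / 110.98 = 0.08470 mol
Temperature rose, so q_rxn = −|q_surr| = -6.576 kJ
ΔH = q_rxn / n = -77.64 kJ/mol

ΔH = -77.6 kJ/mol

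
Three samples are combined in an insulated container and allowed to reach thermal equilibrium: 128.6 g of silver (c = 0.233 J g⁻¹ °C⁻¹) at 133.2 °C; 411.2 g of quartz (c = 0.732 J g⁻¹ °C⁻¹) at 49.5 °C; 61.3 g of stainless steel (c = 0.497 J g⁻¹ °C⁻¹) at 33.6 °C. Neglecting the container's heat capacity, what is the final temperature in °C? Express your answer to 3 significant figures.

T_f = 55.1 °C

Σ mᵢcᵢ(T − Tᵢ) = 0  ⇒  T = Σ mᵢcᵢTᵢ / Σ mᵢcᵢ
Σ mᵢcᵢ = 128.6×0.233 + 411.2×0.732 + 61.3×0.497 = 361.4283
Σ mᵢcᵢTᵢ = 29.9638×133.2 + 300.9984×49.5 + 30.4661×33.6 = 19914
T = 19914 / 361.4283 = 55.10 °C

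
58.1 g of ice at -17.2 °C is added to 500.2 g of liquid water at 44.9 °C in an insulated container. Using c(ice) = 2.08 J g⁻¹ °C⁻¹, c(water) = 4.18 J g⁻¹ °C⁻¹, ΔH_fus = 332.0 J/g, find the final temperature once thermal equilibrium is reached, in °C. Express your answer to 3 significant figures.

Heat to bring ice to 0 °C and melt it: q₁ = 58.1×2.08×17.2 + 58.1×332.0 = 21368 J
Heat the water can supply cooling to 0 °C: 500.2×4.18×44.9 = 93878.5 J > q₁, so all ice melts.
Energy balance: 500.2×4.18×(44.9 − T) = 21368 + 58.1×4.18×(T − 0)
2090.836(44.9 − T) = 21368 + 242.858 T
93878.5 − 21368 = 2333.694 T
T = 72510.5 / 2333.694 = 31.07 °C

T_f = 31.1 °C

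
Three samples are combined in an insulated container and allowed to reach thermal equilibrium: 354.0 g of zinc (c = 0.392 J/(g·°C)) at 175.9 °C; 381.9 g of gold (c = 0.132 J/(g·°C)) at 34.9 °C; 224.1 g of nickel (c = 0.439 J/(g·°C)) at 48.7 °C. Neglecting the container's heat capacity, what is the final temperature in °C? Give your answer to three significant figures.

T_f = 108 °C

Σ mᵢcᵢ(T − Tᵢ) = 0  ⇒  T = Σ mᵢcᵢTᵢ / Σ mᵢcᵢ
Σ mᵢcᵢ = 354.0×0.392 + 381.9×0.132 + 224.1×0.439 = 287.5587
Σ mᵢcᵢTᵢ = 138.768×175.9 + 50.4108×34.9 + 98.3799×48.7 = 30960
T = 30960 / 287.5587 = 107.7 °C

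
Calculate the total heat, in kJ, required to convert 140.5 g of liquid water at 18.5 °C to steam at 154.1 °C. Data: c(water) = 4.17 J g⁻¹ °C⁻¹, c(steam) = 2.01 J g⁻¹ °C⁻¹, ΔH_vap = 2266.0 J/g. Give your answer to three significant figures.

q1 (heat water 18.5→100.0 °C): 140.5 × 4.17 × 81.5 = 47750 J
q2 (vaporize at 100 °C): 140.5 × 2266.0 = 318373 J
q3 (heat steam 100.0→154.1 °C): 140.5 × 2.01 × 54.1 = 15278 J
Total: 47750 + 318373 + 15278 = 381401 J = 381 kJ

q = 381 kJ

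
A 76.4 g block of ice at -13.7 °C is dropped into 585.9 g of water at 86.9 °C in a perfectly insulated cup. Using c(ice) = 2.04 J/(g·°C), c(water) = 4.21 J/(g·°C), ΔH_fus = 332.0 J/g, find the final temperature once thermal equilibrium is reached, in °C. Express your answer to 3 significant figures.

Heat to bring ice to 0 °C and melt it: q₁ = 76.4×2.04×13.7 + 76.4×332.0 = 27500 J
Heat the water can supply cooling to 0 °C: 585.9×4.21×86.9 = 214351 J > q₁, so all ice melts.
Energy balance: 585.9×4.21×(86.9 − T) = 27500 + 76.4×4.21×(T − 0)
2466.639(86.9 − T) = 27500 + 321.644 T
214351 − 27500 = 2788.283 T
T = 186851 / 2788.283 = 67.01 °C

T_f = 67.0 °C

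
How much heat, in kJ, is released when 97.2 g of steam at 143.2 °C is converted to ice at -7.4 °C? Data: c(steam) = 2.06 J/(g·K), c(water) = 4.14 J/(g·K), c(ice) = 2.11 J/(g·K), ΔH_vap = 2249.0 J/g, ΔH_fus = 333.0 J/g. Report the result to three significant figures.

q = 301 kJ

q1 (cool steam 143.2→100 °C): 97.2 × 2.06 × 43.2 = 8650 J
q2 (condense at 100 °C): 97.2 × 2249.0 = 218603 J
q3 (cool water 100→0 °C): 97.2 × 4.14 × 100.0 = 40241 J
q4 (freeze at 0 °C): 97.2 × 333.0 = 32368 J
q5 (cool ice 0→-7.4 °C): 97.2 × 2.11 × 7.4 = 1518 J
Total: 8650 + 218603 + 40241 + 32368 + 1518 = 301380 J = 301 kJ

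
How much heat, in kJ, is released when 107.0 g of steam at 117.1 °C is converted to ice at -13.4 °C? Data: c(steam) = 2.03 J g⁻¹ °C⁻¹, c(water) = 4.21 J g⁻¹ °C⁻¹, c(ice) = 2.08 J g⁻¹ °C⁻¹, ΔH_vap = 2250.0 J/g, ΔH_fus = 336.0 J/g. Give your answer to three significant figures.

q1 (cool steam 117.1→100 °C): 107.0 × 2.03 × 17.1 = 3714 J
q2 (condense at 100 °C): 107.0 × 2250.0 = 240750 J
q3 (cool water 100→0 °C): 107.0 × 4.21 × 100.0 = 45047 J
q4 (freeze at 0 °C): 107.0 × 336.0 = 35952 J
q5 (cool ice 0→-13.4 °C): 107.0 × 2.08 × 13.4 = 2982 J
Total: 3714 + 240750 + 45047 + 35952 + 2982 = 328445 J = 328 kJ

q = 328 kJ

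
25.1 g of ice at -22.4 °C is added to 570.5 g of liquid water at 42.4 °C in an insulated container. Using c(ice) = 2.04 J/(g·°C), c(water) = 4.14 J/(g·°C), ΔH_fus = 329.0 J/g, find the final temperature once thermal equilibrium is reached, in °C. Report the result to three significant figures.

Heat to bring ice to 0 °C and melt it: q₁ = 25.1×2.04×22.4 + 25.1×329.0 = 9404.9 J
Heat the water can supply cooling to 0 °C: 570.5×4.14×42.4 = 100143 J > q₁, so all ice melts.
Energy balance: 570.5×4.14×(42.4 − T) = 9404.9 + 25.1×4.14×(T − 0)
2361.87(42.4 − T) = 9404.9 + 103.914 T
100143 − 9404.9 = 2465.784 T
T = 90738.1 / 2465.784 = 36.80 °C

T_f = 36.8 °C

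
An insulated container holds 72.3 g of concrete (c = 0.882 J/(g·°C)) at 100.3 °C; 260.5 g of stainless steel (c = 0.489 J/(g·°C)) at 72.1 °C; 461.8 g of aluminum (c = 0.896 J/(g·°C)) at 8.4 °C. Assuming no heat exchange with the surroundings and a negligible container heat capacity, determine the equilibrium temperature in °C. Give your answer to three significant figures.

Σ mᵢcᵢ(T − Tᵢ) = 0  ⇒  T = Σ mᵢcᵢTᵢ / Σ mᵢcᵢ
Σ mᵢcᵢ = 72.3×0.882 + 260.5×0.489 + 461.8×0.896 = 604.9259
Σ mᵢcᵢTᵢ = 63.7686×100.3 + 127.3845×72.1 + 413.7728×8.4 = 19056
T = 19056 / 604.9259 = 31.50 °C

T_f = 31.5 °C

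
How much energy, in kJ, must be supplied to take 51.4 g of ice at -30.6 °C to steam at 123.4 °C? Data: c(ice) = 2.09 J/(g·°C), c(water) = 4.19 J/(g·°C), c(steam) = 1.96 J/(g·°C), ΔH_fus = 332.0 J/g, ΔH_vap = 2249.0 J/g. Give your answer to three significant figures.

q = 160 kJ

q1 (heat ice -30.6→0.0 °C): 51.4 × 2.09 × 30.6 = 3287 J
q2 (melt at 0 °C): 51.4 × 332.0 = 17065 J
q3 (heat water 0.0→100.0 °C): 51.4 × 4.19 × 100.0 = 21537 J
q4 (vaporize at 100 °C): 51.4 × 2249.0 = 115599 J
q5 (heat steam 100.0→123.4 °C): 51.4 × 1.96 × 23.4 = 2357 J
Total: 3287 + 17065 + 21537 + 115599 + 2357 = 159845 J = 160 kJ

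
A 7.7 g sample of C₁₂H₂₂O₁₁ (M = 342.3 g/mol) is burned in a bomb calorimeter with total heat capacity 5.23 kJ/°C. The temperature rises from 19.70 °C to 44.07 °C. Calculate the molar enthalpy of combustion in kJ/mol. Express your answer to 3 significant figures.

ΔH = -5670 kJ/mol

ΔT = 44.07 − 19.70 = 24.37 °C
q_cal = C_cal × ΔT = 5.23 × 24.37 = 127.4551 kJ
n = 7.7 / 342.3 = 0.02249 mol
q_rxn = −q_cal = -127.4551 kJ
ΔH = -127.4551 / 0.02249 = -5667 kJ/mol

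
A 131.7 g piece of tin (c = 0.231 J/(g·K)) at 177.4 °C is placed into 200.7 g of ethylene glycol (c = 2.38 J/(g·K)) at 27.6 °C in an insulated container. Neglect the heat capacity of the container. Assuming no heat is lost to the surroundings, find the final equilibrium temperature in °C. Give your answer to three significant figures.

T_f = 36.6 °C

Heat lost by tin = heat gained by ethylene glycol.
(131.7)(0.231)(177.4 − T) = (200.7)(2.38)(T − 27.6)
30.4227 (177.4 − T) = 477.666 (T − 27.6)
5397.0 − 30.4227 T = 477.666 T − 13184
18581.0 = 508.0887 T
T = 36.57 °C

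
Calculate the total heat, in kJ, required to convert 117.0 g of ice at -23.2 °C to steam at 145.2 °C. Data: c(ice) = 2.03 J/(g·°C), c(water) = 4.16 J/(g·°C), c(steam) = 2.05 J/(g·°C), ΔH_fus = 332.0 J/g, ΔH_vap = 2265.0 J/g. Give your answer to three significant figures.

q1 (heat ice -23.2→0.0 °C): 117.0 × 2.03 × 23.2 = 5510 J
q2 (melt at 0 °C): 117.0 × 332.0 = 38844 J
q3 (heat water 0.0→100.0 °C): 117.0 × 4.16 × 100.0 = 48672 J
q4 (vaporize at 100 °C): 117.0 × 2265.0 = 265005 J
q5 (heat steam 100.0→145.2 °C): 117.0 × 2.05 × 45.2 = 10841 J
Total: 5510 + 38844 + 48672 + 265005 + 10841 = 368872 J = 369 kJ

q = 369 kJ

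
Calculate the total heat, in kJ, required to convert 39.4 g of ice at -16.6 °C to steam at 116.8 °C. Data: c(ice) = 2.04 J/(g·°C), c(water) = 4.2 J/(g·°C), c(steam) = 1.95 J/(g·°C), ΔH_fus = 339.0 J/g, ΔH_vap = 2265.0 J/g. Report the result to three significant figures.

q = 122 kJ

q1 (heat ice -16.6→0.0 °C): 39.4 × 2.04 × 16.6 = 1334 J
q2 (melt at 0 °C): 39.4 × 339.0 = 13357 J
q3 (heat water 0.0→100.0 °C): 39.4 × 4.2 × 100.0 = 16548 J
q4 (vaporize at 100 °C): 39.4 × 2265.0 = 89241 J
q5 (heat steam 100.0→116.8 °C): 39.4 × 1.95 × 16.8 = 1291 J
Total: 1334 + 13357 + 16548 + 89241 + 1291 = 121771 J = 122 kJ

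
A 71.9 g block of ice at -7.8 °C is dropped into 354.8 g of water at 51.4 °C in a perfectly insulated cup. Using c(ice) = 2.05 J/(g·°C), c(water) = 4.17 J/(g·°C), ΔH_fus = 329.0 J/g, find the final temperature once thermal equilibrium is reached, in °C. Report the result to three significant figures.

Heat to bring ice to 0 °C and melt it: q₁ = 71.9×2.05×7.8 + 71.9×329.0 = 24805 J
Heat the water can supply cooling to 0 °C: 354.8×4.17×51.4 = 76047.1 J > q₁, so all ice melts.
Energy balance: 354.8×4.17×(51.4 − T) = 24805 + 71.9×4.17×(T − 0)
1479.516(51.4 − T) = 24805 + 299.823 T
76047.1 − 24805 = 1779.339 T
T = 51242.1 / 1779.339 = 28.80 °C

T_f = 28.8 °C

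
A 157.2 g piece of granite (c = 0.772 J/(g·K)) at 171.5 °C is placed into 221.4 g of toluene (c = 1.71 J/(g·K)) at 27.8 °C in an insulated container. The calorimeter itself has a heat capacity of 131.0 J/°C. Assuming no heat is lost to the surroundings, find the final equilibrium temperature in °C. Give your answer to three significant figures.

Heat lost by granite = heat gained by toluene + calorimeter.
(157.2)(0.772)(171.5 − T) = [(221.4)(1.71) + 131.0](T − 27.8)
121.3584 (171.5 − T) = 509.594 (T − 27.8)
20813 − 121.3584 T = 509.594 T − 14167
34980 = 630.9524 T
T = 55.44 °C

T_f = 55.4 °C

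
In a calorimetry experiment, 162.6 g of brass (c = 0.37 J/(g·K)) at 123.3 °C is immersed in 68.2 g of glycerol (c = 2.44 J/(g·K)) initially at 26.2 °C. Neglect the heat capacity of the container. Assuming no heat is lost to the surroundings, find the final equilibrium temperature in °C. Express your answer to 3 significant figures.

T_f = 52.0 °C

Heat lost by brass = heat gained by glycerol.
(162.6)(0.37)(123.3 − T) = (68.2)(2.44)(T − 26.2)
60.162 (123.3 − T) = 166.408 (T − 26.2)
7418.0 − 60.162 T = 166.408 T − 4359.9
11777.9 = 226.570 T
T = 51.98 °C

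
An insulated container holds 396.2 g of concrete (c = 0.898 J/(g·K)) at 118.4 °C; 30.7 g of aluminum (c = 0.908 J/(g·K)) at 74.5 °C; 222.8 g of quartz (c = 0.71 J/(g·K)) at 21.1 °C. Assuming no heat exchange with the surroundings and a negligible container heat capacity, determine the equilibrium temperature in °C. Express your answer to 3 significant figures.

Σ mᵢcᵢ(T − Tᵢ) = 0  ⇒  T = Σ mᵢcᵢTᵢ / Σ mᵢcᵢ
Σ mᵢcᵢ = 396.2×0.898 + 30.7×0.908 + 222.8×0.71 = 541.8512
Σ mᵢcᵢTᵢ = 355.7876×118.4 + 27.8756×74.5 + 158.188×21.1 = 47540
T = 47540 / 541.8512 = 87.74 °C

T_f = 87.7 °C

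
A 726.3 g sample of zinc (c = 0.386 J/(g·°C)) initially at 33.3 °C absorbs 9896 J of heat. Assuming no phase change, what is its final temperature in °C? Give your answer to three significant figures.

ΔT = q / (m c) = 9896 / (726.3 × 0.386) = 35.30 °C
T_f = 33.3 + 35.30 = 68.60 °C

T_f = 68.6 °C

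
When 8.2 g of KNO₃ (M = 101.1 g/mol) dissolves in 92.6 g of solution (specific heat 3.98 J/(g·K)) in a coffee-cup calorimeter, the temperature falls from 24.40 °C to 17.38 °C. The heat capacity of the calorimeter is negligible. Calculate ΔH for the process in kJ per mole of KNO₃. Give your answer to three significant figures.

ΔH = 31.9 kJ/mol

|ΔT| = |17.38 − 24.40| = 7.02 °C
|q_surr| = (92.6 × 3.98) × 7.02 = 368.548 × 7.02 = 2587 J
n(KNO₃) = 8.2 / 101.1 = 0.08111 mol
Temperature fell, so q_rxn = +|q_surr| = 2.587 kJ
ΔH = q_rxn / n = 31.89 kJ/mol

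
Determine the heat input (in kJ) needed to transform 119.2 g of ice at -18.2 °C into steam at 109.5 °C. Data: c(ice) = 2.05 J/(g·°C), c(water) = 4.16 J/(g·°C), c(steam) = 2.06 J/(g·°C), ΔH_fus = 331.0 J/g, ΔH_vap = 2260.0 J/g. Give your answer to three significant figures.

q1 (heat ice -18.2→0.0 °C): 119.2 × 2.05 × 18.2 = 4447 J
q2 (melt at 0 °C): 119.2 × 331.0 = 39455 J
q3 (heat water 0.0→100.0 °C): 119.2 × 4.16 × 100.0 = 49587 J
q4 (vaporize at 100 °C): 119.2 × 2260.0 = 269392 J
q5 (heat steam 100.0→109.5 °C): 119.2 × 2.06 × 9.5 = 2333 J
Total: 4447 + 39455 + 49587 + 269392 + 2333 = 365214 J = 365 kJ

q = 365 kJ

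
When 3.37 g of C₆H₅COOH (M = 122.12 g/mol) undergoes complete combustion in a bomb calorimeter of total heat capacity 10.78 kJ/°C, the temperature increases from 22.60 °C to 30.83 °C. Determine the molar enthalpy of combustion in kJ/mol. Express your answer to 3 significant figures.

ΔH = -3210 kJ/mol

ΔT = 30.83 − 22.60 = 8.23 °C
q_cal = C_cal × ΔT = 10.78 × 8.23 = 88.7194 kJ
n = 3.37 / 122.12 = 0.02760 mol
q_rxn = −q_cal = -88.7194 kJ
ΔH = -88.7194 / 0.02760 = -3214 kJ/mol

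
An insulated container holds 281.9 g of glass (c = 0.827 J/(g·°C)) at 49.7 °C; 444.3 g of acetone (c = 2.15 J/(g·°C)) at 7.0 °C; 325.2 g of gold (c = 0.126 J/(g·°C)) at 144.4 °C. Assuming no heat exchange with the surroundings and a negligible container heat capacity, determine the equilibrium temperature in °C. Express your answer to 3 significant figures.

Σ mᵢcᵢ(T − Tᵢ) = 0  ⇒  T = Σ mᵢcᵢTᵢ / Σ mᵢcᵢ
Σ mᵢcᵢ = 281.9×0.827 + 444.3×2.15 + 325.2×0.126 = 1229.3515
Σ mᵢcᵢTᵢ = 233.1313×49.7 + 955.245×7.0 + 40.9752×144.4 = 24190
T = 24190 / 1229.3515 = 19.68 °C

T_f = 19.7 °C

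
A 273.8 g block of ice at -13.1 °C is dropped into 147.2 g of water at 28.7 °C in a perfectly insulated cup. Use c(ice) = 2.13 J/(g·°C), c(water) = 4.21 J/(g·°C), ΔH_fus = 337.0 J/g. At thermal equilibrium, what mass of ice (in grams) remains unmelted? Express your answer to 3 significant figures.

m_ice remaining = 244 g

Heat to warm all ice to 0 °C: 273.8×2.13×13.1 = 7639.8 J
Heat released by water cooling to 0 °C: 147.2×4.21×28.7 = 17786 J
17786 J < 7639.8 + 273.8×337.0 = 99910.4 J, so not all ice melts; final T = 0 °C.
Heat left for melting: 17786 − 7639.8 = 10146.2 J
Mass melted = 10146.2 / 337.0 = 30.11 g
Ice remaining = 273.8 − 30.11 = 243.69 g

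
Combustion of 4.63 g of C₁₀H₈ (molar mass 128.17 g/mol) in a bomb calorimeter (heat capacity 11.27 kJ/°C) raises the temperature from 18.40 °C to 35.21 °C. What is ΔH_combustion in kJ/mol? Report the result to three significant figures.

ΔT = 35.21 − 18.40 = 16.81 °C
q_cal = C_cal × ΔT = 11.27 × 16.81 = 189.4487 kJ
n = 4.63 / 128.17 = 0.03612 mol
q_rxn = −q_cal = -189.4487 kJ
ΔH = -189.4487 / 0.03612 = -5244.98 kJ/mol

ΔH = -5240 kJ/mol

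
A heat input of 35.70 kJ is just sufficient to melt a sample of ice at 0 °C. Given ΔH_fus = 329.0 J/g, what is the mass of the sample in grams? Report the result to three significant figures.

m = q / ΔH_fus = 35700 J / 329.0 J/g = 109 g

m = 109 g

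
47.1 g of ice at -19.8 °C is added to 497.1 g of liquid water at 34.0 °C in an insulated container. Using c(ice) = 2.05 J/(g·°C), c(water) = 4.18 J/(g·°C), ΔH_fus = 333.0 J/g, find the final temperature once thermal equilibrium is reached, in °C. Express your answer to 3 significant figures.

Heat to bring ice to 0 °C and melt it: q₁ = 47.1×2.05×19.8 + 47.1×333.0 = 17596 J
Heat the water can supply cooling to 0 °C: 497.1×4.18×34.0 = 70647.9 J > q₁, so all ice melts.
Energy balance: 497.1×4.18×(34.0 − T) = 17596 + 47.1×4.18×(T − 0)
2077.878(34.0 − T) = 17596 + 196.878 T
70647.9 − 17596 = 2274.756 T
T = 53051.9 / 2274.756 = 23.32 °C

T_f = 23.3 °C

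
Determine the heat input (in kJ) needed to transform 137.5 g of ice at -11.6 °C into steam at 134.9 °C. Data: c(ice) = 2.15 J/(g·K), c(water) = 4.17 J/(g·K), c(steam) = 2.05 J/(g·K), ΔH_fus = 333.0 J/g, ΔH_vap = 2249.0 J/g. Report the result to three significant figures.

q1 (heat ice -11.6→0.0 °C): 137.5 × 2.15 × 11.6 = 3429 J
q2 (melt at 0 °C): 137.5 × 333.0 = 45788 J
q3 (heat water 0.0→100.0 °C): 137.5 × 4.17 × 100.0 = 57338 J
q4 (vaporize at 100 °C): 137.5 × 2249.0 = 309238 J
q5 (heat steam 100.0→134.9 °C): 137.5 × 2.05 × 34.9 = 9837 J
Total: 3429 + 45788 + 57338 + 309238 + 9837 = 425630 J = 426 kJ

q = 426 kJ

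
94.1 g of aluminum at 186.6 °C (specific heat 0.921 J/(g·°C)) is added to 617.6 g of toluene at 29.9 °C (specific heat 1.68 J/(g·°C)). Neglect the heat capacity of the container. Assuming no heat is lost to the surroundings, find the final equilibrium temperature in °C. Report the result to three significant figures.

Heat lost by aluminum = heat gained by toluene.
(94.1)(0.921)(186.6 − T) = (617.6)(1.68)(T − 29.9)
86.6661 (186.6 − T) = 1037.568 (T − 29.9)
16172 − 86.6661 T = 1037.568 T − 31023
47195 = 1124.2341 T
T = 41.98 °C

T_f = 42.0 °C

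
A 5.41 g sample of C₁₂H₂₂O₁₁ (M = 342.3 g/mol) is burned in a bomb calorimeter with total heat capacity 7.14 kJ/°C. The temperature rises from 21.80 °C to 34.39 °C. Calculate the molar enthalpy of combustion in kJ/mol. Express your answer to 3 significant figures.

ΔH = -5690 kJ/mol

ΔT = 34.39 − 21.80 = 12.59 °C
q_cal = C_cal × ΔT = 7.14 × 12.59 = 89.8926 kJ
n = 5.41 / 342.3 = 0.01580 mol
q_rxn = −q_cal = -89.8926 kJ
ΔH = -89.8926 / 0.01580 = -5689 kJ/mol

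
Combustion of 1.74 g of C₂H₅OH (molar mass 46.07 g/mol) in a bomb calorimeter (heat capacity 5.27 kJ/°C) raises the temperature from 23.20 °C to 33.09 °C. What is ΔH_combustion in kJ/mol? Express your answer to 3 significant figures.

ΔT = 33.09 − 23.20 = 9.89 °C
q_cal = C_cal × ΔT = 5.27 × 9.89 = 52.1203 kJ
n = 1.74 / 46.07 = 0.03777 mol
q_rxn = −q_cal = -52.1203 kJ
ΔH = -52.1203 / 0.03777 = -1380 kJ/mol

ΔH = -1380 kJ/mol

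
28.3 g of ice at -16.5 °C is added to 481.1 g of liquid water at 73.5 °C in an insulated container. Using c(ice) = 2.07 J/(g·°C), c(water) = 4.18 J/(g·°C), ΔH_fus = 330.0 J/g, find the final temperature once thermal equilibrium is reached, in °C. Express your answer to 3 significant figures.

T_f = 64.6 °C

Heat to bring ice to 0 °C and melt it: q₁ = 28.3×2.07×16.5 + 28.3×330.0 = 10306 J
Heat the water can supply cooling to 0 °C: 481.1×4.18×73.5 = 147808 J > q₁, so all ice melts.
Energy balance: 481.1×4.18×(73.5 − T) = 10306 + 28.3×4.18×(T − 0)
2010.998(73.5 − T) = 10306 + 118.294 T
147808 − 10306 = 2129.292 T
T = 137502 / 2129.292 = 64.58 °C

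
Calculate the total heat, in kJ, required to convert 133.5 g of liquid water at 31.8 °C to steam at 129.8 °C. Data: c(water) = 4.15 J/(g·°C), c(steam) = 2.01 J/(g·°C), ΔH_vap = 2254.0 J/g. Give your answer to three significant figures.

q = 347 kJ

q1 (heat water 31.8→100.0 °C): 133.5 × 4.15 × 68.2 = 37785 J
q2 (vaporize at 100 °C): 133.5 × 2254.0 = 300909 J
q3 (heat steam 100.0→129.8 °C): 133.5 × 2.01 × 29.8 = 7996 J
Total: 37785 + 300909 + 7996 = 346690 J = 347 kJ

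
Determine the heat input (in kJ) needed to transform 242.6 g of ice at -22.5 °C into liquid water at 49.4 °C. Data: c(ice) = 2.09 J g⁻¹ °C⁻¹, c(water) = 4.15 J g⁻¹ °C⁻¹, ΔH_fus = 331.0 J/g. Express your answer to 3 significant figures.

q1 (heat ice -22.5→0.0 °C): 242.6 × 2.09 × 22.5 = 11408 J
q2 (melt at 0 °C): 242.6 × 331.0 = 80301 J
q3 (heat water 0.0→49.4 °C): 242.6 × 4.15 × 49.4 = 49735 J
Total: 11408 + 80301 + 49735 = 141444 J = 141 kJ

q = 141 kJ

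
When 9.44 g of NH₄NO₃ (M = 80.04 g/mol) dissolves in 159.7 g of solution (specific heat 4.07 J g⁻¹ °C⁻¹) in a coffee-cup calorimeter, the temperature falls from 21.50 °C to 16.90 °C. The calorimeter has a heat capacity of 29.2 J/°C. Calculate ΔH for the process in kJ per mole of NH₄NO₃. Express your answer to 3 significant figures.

ΔH = 26.5 kJ/mol

|ΔT| = |16.90 − 21.50| = 4.60 °C
|q_surr| = (159.7 × 4.07 + 29.2) × 4.60 = 679.179 × 4.60 = 3124 J
n(NH₄NO₃) = 9.44 / 80.04 = 0.1179 mol
Temperature fell, so q_rxn = +|q_surr| = 3.124 kJ
ΔH = q_rxn / n = 26.50 kJ/mol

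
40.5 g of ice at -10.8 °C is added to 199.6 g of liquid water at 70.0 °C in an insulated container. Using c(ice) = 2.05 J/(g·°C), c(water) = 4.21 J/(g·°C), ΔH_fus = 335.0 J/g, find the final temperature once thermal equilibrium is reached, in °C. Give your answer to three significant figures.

T_f = 43.9 °C

Heat to bring ice to 0 °C and melt it: q₁ = 40.5×2.05×10.8 + 40.5×335.0 = 14464 J
Heat the water can supply cooling to 0 °C: 199.6×4.21×70.0 = 58822.1 J > q₁, so all ice melts.
Energy balance: 199.6×4.21×(70.0 − T) = 14464 + 40.5×4.21×(T − 0)
840.316(70.0 − T) = 14464 + 170.505 T
58822.1 − 14464 = 1010.821 T
T = 44358.1 / 1010.821 = 43.88 °C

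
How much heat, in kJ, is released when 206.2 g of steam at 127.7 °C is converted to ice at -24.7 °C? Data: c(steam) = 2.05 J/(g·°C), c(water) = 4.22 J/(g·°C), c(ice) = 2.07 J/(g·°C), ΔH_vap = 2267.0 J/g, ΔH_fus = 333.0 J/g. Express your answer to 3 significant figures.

q1 (cool steam 127.7→100 °C): 206.2 × 2.05 × 27.7 = 11709 J
q2 (condense at 100 °C): 206.2 × 2267.0 = 467455 J
q3 (cool water 100→0 °C): 206.2 × 4.22 × 100.0 = 87016 J
q4 (freeze at 0 °C): 206.2 × 333.0 = 68665 J
q5 (cool ice 0→-24.7 °C): 206.2 × 2.07 × 24.7 = 10543 J
Total: 11709 + 467455 + 87016 + 68665 + 10543 = 645388 J = 645 kJ

q = 645 kJ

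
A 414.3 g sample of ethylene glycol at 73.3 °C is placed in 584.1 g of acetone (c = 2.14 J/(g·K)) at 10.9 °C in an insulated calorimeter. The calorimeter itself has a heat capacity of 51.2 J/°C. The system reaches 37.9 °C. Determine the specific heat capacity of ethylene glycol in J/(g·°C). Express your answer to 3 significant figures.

q_gained = (584.1 × 2.14 + 51.2) × (37.9 − 10.9) = 35130 J
q_lost = 414.3 × c × (73.3 − 37.9) = 14666.22 c
Set equal: c = 35130 / 14666.22 = 2.40 J/(g·°C)

c = 2.40 J/(g·°C)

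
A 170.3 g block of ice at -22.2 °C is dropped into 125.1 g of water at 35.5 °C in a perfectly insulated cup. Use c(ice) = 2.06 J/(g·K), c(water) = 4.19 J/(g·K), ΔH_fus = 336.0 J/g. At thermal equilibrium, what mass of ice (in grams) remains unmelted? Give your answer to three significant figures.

m_ice remaining = 138 g

Heat to warm all ice to 0 °C: 170.3×2.06×22.2 = 7788.2 J
Heat released by water cooling to 0 °C: 125.1×4.19×35.5 = 18608 J
18608 J < 7788.2 + 170.3×336.0 = 65009.0 J, so not all ice melts; final T = 0 °C.
Heat left for melting: 18608 − 7788.2 = 10819.8 J
Mass melted = 10819.8 / 336.0 = 32.20 g
Ice remaining = 170.3 − 32.20 = 138.10 g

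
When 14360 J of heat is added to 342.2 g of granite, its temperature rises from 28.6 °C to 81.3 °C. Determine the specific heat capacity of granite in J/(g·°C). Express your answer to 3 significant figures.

c = q / (m ΔT) = 14360 / (342.2 × 52.7)
c = 14360 / 18033.94 = 0.796 J/(g·°C)

c = 0.796 J/(g·°C)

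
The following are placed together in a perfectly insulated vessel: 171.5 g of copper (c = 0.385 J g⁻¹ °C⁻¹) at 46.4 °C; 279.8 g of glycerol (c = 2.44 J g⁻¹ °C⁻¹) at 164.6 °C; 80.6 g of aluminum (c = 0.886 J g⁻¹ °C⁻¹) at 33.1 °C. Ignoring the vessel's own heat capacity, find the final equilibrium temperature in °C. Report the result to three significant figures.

T_f = 144 °C

Σ mᵢcᵢ(T − Tᵢ) = 0  ⇒  T = Σ mᵢcᵢTᵢ / Σ mᵢcᵢ
Σ mᵢcᵢ = 171.5×0.385 + 279.8×2.44 + 80.6×0.886 = 820.1511
Σ mᵢcᵢTᵢ = 66.0275×46.4 + 682.712×164.6 + 71.4116×33.1 = 117800
T = 117800 / 820.1511 = 143.6 °C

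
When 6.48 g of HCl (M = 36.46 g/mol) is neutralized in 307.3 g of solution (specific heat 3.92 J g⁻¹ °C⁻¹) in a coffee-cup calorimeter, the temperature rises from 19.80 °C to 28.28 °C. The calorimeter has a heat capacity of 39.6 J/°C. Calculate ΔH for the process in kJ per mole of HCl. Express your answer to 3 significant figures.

|ΔT| = |28.28 − 19.80| = 8.48 °C
|q_surr| = (307.3 × 3.92 + 39.6) × 8.48 = 1244.216 × 8.48 = 10550 J
n(HCl) = 6.48 / 36.46 = 0.1777 mol
Temperature rose, so q_rxn = −|q_surr| = -10.55 kJ
ΔH = q_rxn / n = -59.37 kJ/mol

ΔH = -59.4 kJ/mol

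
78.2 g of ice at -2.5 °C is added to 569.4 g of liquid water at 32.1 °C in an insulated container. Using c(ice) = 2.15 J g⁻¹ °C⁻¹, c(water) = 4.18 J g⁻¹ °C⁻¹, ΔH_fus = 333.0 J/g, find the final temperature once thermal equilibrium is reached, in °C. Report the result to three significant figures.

T_f = 18.4 °C

Heat to bring ice to 0 °C and melt it: q₁ = 78.2×2.15×2.5 + 78.2×333.0 = 26461 J
Heat the water can supply cooling to 0 °C: 569.4×4.18×32.1 = 76401.0 J > q₁, so all ice melts.
Energy balance: 569.4×4.18×(32.1 − T) = 26461 + 78.2×4.18×(T − 0)
2380.092(32.1 − T) = 26461 + 326.876 T
76401.0 − 26461 = 2706.968 T
T = 49940.0 / 2706.968 = 18.449 °C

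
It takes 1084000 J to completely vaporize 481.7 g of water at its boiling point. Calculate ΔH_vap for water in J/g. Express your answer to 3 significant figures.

ΔH_vap = q / m = 1084000 / 481.7 = 2250 J/g

ΔH_vap = 2250 J/g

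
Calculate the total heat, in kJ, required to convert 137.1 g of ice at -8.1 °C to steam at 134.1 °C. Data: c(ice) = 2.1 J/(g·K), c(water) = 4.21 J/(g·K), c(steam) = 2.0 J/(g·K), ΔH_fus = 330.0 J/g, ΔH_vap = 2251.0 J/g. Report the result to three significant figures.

q = 423 kJ

q1 (heat ice -8.1→0.0 °C): 137.1 × 2.1 × 8.1 = 2332 J
q2 (melt at 0 °C): 137.1 × 330.0 = 45243 J
q3 (heat water 0.0→100.0 °C): 137.1 × 4.21 × 100.0 = 57719 J
q4 (vaporize at 100 °C): 137.1 × 2251.0 = 308612 J
q5 (heat steam 100.0→134.1 °C): 137.1 × 2.0 × 34.1 = 9350 J
Total: 2332 + 45243 + 57719 + 308612 + 9350 = 423256 J = 423 kJ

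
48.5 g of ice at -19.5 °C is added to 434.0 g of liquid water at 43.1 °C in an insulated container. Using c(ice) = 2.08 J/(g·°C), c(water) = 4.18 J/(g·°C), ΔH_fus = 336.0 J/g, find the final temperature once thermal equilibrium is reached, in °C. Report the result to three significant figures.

Heat to bring ice to 0 °C and melt it: q₁ = 48.5×2.08×19.5 + 48.5×336.0 = 18263 J
Heat the water can supply cooling to 0 °C: 434.0×4.18×43.1 = 78188.6 J > q₁, so all ice melts.
Energy balance: 434.0×4.18×(43.1 − T) = 18263 + 48.5×4.18×(T − 0)
1814.12(43.1 − T) = 18263 + 202.73 T
78188.6 − 18263 = 2016.85 T
T = 59925.6 / 2016.85 = 29.71 °C

T_f = 29.7 °C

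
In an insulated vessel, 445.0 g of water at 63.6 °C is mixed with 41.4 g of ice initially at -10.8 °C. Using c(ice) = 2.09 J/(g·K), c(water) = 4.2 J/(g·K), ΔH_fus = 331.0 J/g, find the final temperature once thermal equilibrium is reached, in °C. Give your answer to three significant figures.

T_f = 51.0 °C

Heat to bring ice to 0 °C and melt it: q₁ = 41.4×2.09×10.8 + 41.4×331.0 = 14638 J
Heat the water can supply cooling to 0 °C: 445.0×4.2×63.6 = 118868 J > q₁, so all ice melts.
Energy balance: 445.0×4.2×(63.6 − T) = 14638 + 41.4×4.2×(T − 0)
1869(63.6 − T) = 14638 + 173.88 T
118868 − 14638 = 2042.88 T
T = 104230 / 2042.88 = 51.02 °C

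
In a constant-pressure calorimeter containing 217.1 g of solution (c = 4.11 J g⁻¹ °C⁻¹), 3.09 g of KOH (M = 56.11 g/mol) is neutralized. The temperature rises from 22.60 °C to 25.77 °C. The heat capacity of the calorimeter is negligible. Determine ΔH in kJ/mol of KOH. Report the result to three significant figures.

ΔH = -51.4 kJ/mol

|ΔT| = |25.77 − 22.60| = 3.17 °C
|q_surr| = (217.1 × 4.11) × 3.17 = 892.281 × 3.17 = 2829 J
n(KOH) = 3.09 / 56.11 = 0.05507 mol
Temperature rose, so q_rxn = −|q_surr| = -2.829 kJ
ΔH = q_rxn / n = -51.37 kJ/mol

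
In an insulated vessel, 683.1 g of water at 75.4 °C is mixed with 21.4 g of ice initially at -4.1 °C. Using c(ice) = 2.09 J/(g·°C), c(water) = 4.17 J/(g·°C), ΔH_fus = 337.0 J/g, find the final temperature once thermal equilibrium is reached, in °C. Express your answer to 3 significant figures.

T_f = 70.6 °C

Heat to bring ice to 0 °C and melt it: q₁ = 21.4×2.09×4.1 + 21.4×337.0 = 7395.2 J
Heat the water can supply cooling to 0 °C: 683.1×4.17×75.4 = 214779 J > q₁, so all ice melts.
Energy balance: 683.1×4.17×(75.4 − T) = 7395.2 + 21.4×4.17×(T − 0)
2848.527(75.4 − T) = 7395.2 + 89.238 T
214779 − 7395.2 = 2937.765 T
T = 207383.8 / 2937.765 = 70.59 °C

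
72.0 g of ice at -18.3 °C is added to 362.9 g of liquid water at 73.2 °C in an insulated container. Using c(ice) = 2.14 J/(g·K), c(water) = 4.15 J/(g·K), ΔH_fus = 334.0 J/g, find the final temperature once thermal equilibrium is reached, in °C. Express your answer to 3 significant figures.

T_f = 46.2 °C

Heat to bring ice to 0 °C and melt it: q₁ = 72.0×2.14×18.3 + 72.0×334.0 = 26868 J
Heat the water can supply cooling to 0 °C: 362.9×4.15×73.2 = 110242 J > q₁, so all ice melts.
Energy balance: 362.9×4.15×(73.2 − T) = 26868 + 72.0×4.15×(T − 0)
1506.035(73.2 − T) = 26868 + 298.8 T
110242 − 26868 = 1804.835 T
T = 83374 / 1804.835 = 46.19 °C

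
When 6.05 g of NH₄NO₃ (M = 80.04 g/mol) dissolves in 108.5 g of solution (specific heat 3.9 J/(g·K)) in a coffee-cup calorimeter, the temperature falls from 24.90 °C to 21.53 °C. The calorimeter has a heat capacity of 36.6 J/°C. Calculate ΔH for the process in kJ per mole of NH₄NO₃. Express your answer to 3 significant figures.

|ΔT| = |21.53 − 24.90| = 3.37 °C
|q_surr| = (108.5 × 3.9 + 36.6) × 3.37 = 459.75 × 3.37 = 1549 J
n(NH₄NO₃) = 6.05 / 80.04 = 0.07559 mol
Temperature fell, so q_rxn = +|q_surr| = 1.549 kJ
ΔH = q_rxn / n = 20.49 kJ/mol

ΔH = 20.5 kJ/mol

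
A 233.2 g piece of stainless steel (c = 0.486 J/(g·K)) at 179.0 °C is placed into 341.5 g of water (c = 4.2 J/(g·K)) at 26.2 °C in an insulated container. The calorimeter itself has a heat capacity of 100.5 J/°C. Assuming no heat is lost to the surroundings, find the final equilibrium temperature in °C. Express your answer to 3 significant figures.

Heat lost by stainless steel = heat gained by water + calorimeter.
(233.2)(0.486)(179.0 − T) = [(341.5)(4.2) + 100.5](T − 26.2)
113.3352 (179.0 − T) = 1534.8 (T − 26.2)
20287 − 113.3352 T = 1534.8 T − 40212
60499 = 1648.1352 T
T = 36.71 °C

T_f = 36.7 °C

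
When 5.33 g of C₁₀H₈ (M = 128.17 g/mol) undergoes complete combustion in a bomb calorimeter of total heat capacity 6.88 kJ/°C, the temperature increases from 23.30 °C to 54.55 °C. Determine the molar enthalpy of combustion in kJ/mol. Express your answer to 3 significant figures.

ΔT = 54.55 − 23.30 = 31.25 °C
q_cal = C_cal × ΔT = 6.88 × 31.25 = 215 kJ
n = 5.33 / 128.17 = 0.04159 mol
q_rxn = −q_cal = -215 kJ
ΔH = -215 / 0.04159 = -5170 kJ/mol

ΔH = -5170 kJ/mol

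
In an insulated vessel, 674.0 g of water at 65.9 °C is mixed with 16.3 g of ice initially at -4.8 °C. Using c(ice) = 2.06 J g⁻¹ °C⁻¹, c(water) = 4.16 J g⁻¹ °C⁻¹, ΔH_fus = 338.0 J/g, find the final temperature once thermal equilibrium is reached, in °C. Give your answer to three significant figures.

Heat to bring ice to 0 °C and melt it: q₁ = 16.3×2.06×4.8 + 16.3×338.0 = 5670.6 J
Heat the water can supply cooling to 0 °C: 674.0×4.16×65.9 = 184773 J > q₁, so all ice melts.
Energy balance: 674.0×4.16×(65.9 − T) = 5670.6 + 16.3×4.16×(T − 0)
2803.84(65.9 − T) = 5670.6 + 67.808 T
184773 − 5670.6 = 2871.648 T
T = 179102.4 / 2871.648 = 62.37 °C

T_f = 62.4 °C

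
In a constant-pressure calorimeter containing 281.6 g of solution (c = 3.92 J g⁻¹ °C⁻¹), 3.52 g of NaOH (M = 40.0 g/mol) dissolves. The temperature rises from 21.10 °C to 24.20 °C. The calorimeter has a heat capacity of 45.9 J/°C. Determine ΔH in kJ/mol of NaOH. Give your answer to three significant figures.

|ΔT| = |24.20 − 21.10| = 3.10 °C
|q_surr| = (281.6 × 3.92 + 45.9) × 3.10 = 1149.772 × 3.10 = 3564 J
n(NaOH) = 3.52 / 40.0 = 0.08800 mol
Temperature rose, so q_rxn = −|q_surr| = -3.564 kJ
ΔH = q_rxn / n = -40.50 kJ/mol

ΔH = -40.5 kJ/mol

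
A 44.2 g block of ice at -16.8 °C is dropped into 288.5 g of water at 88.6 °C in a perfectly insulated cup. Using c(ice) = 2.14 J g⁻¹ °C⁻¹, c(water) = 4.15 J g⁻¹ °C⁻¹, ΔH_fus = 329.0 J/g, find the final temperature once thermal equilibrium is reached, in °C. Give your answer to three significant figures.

T_f = 65.1 °C

Heat to bring ice to 0 °C and melt it: q₁ = 44.2×2.14×16.8 + 44.2×329.0 = 16131 J
Heat the water can supply cooling to 0 °C: 288.5×4.15×88.6 = 106079 J > q₁, so all ice melts.
Energy balance: 288.5×4.15×(88.6 − T) = 16131 + 44.2×4.15×(T − 0)
1197.275(88.6 − T) = 16131 + 183.43 T
106079 − 16131 = 1380.705 T
T = 89948 / 1380.705 = 65.146 °C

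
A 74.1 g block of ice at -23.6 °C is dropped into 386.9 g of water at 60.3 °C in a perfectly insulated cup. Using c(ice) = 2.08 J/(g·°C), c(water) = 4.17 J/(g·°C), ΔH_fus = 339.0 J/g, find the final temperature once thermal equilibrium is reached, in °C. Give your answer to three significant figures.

Heat to bring ice to 0 °C and melt it: q₁ = 74.1×2.08×23.6 + 74.1×339.0 = 28757 J
Heat the water can supply cooling to 0 °C: 386.9×4.17×60.3 = 97286.4 J > q₁, so all ice melts.
Energy balance: 386.9×4.17×(60.3 − T) = 28757 + 74.1×4.17×(T − 0)
1613.373(60.3 − T) = 28757 + 308.997 T
97286.4 − 28757 = 1922.370 T
T = 68529.4 / 1922.370 = 35.648 °C

T_f = 35.6 °C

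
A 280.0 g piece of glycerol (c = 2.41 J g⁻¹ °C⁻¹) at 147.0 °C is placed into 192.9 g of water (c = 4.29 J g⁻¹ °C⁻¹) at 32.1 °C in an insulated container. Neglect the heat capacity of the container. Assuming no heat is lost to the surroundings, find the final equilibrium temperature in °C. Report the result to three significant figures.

T_f = 83.7 °C

Heat lost by glycerol = heat gained by water.
(280.0)(2.41)(147.0 − T) = (192.9)(4.29)(T − 32.1)
674.8 (147.0 − T) = 827.541 (T − 32.1)
99196 − 674.8 T = 827.541 T − 26564
125760 = 1502.341 T
T = 83.71 °C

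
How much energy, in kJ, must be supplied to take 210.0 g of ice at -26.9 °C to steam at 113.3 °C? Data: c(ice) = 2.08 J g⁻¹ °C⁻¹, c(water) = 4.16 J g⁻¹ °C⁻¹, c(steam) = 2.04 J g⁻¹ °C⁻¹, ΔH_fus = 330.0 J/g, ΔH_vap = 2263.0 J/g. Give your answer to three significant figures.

q = 649 kJ

q1 (heat ice -26.9→0.0 °C): 210.0 × 2.08 × 26.9 = 11750 J
q2 (melt at 0 °C): 210.0 × 330.0 = 69300 J
q3 (heat water 0.0→100.0 °C): 210.0 × 4.16 × 100.0 = 87360 J
q4 (vaporize at 100 °C): 210.0 × 2263.0 = 475230 J
q5 (heat steam 100.0→113.3 °C): 210.0 × 2.04 × 13.3 = 5698 J
Total: 11750 + 69300 + 87360 + 475230 + 5698 = 649338 J = 649 kJ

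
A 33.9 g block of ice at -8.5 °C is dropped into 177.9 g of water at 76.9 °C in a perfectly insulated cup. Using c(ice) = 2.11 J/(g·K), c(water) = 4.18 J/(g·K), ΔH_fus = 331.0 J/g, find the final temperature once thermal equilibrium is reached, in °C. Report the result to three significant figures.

T_f = 51.2 °C

Heat to bring ice to 0 °C and melt it: q₁ = 33.9×2.11×8.5 + 33.9×331.0 = 11829 J
Heat the water can supply cooling to 0 °C: 177.9×4.18×76.9 = 57184.5 J > q₁, so all ice melts.
Energy balance: 177.9×4.18×(76.9 − T) = 11829 + 33.9×4.18×(T − 0)
743.622(76.9 − T) = 11829 + 141.702 T
57184.5 − 11829 = 885.324 T
T = 45355.5 / 885.324 = 51.23 °C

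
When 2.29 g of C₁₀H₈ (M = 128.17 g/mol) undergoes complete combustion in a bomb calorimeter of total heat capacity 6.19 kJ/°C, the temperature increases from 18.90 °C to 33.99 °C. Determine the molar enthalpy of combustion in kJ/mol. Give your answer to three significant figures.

ΔT = 33.99 − 18.90 = 15.09 °C
q_cal = C_cal × ΔT = 6.19 × 15.09 = 93.4071 kJ
n = 2.29 / 128.17 = 0.01787 mol
q_rxn = −q_cal = -93.4071 kJ
ΔH = -93.4071 / 0.01787 = -5227 kJ/mol

ΔH = -5230 kJ/mol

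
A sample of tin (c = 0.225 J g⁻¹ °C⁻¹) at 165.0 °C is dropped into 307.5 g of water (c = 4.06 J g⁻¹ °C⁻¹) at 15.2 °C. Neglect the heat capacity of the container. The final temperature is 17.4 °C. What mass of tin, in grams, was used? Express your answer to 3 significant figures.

m = 82.7 g

q_gained = (307.5 × 4.06) × (17.4 − 15.2) = 2747 J
q_lost = m × 0.225 × (165.0 − 17.4) = 33.21 m
m = 2747 / 33.21 = 82.7 g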